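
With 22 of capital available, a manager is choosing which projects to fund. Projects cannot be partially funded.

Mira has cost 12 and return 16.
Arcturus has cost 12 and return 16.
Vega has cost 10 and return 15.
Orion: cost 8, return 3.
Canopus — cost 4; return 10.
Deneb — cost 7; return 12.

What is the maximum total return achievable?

Treat it as a binary knapsack problem.
Allowing fractional choices, the relaxed optimum would be about 38.3, but projects are indivisible.
Arcturus + Vega: cost 12 + 10 = 22 ≤ 22, return 16 + 15 = 31.
Mira + Vega: cost 12 + 10 = 22 ≤ 22, return 16 + 15 = 31.
Vega + Canopus + Deneb: cost 10 + 4 + 7 = 21 ≤ 22, return 15 + 10 + 12 = 37.
Best is Vega, Canopus, and Deneb with total return 37.

37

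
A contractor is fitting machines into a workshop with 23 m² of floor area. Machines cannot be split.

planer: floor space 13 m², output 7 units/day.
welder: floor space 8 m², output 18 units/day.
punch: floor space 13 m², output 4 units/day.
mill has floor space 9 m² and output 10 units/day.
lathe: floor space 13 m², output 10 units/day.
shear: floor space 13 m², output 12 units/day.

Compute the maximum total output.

Treat it as a binary knapsack problem.
Take welder and shear: floor space 8 + 13 = 21 ≤ 23, output 18 + 12 = 30.
No other feasible combination does better.

30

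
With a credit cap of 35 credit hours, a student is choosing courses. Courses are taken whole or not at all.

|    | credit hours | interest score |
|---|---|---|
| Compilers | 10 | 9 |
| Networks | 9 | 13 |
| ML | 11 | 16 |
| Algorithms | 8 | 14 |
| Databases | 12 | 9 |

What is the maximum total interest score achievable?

This is a 0-1 knapsack instance.
Compilers + ML + Algorithms: credit hours 10 + 11 + 8 = 29 ≤ 35, interest score 9 + 16 + 14 = 39.
Networks + ML + Algorithms: credit hours 9 + 11 + 8 = 28 ≤ 35, interest score 13 + 16 + 14 = 43.
ML + Algorithms + Databases: credit hours 11 + 8 + 12 = 31 ≤ 35, interest score 16 + 14 + 9 = 39.
Best is Networks, ML, and Algorithms with total interest score 43.

43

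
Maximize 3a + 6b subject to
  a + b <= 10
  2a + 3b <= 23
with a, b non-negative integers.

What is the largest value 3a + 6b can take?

45

(a,b)=(1,7): 1·1+1·7=8≤10, 2·1+3·7=23≤23, objective 45.
(a,b)=(0,7): 1·0+1·7=7≤10, 2·0+3·7=21≤23, objective 42.
(a,b)=(2,6): 1·2+1·6=8≤10, 2·2+3·6=22≤23, objective 42.
No feasible integer point exceeds 45.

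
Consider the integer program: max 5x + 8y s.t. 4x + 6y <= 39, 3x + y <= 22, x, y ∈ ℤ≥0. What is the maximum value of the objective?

50

Relaxing integrality, the LP optimum is 52.00 at (x,y) = (0, 6.5), which is not an integer point.
(x,y)=(2,5): 4·2+6·5=38≤39, 3·2+1·5=11≤22, objective 50.
(x,y)=(0,6): 4·0+6·6=36≤39, 3·0+1·6=6≤22, objective 48.
(x,y)=(3,4): 4·3+6·4=36≤39, 3·3+1·4=13≤22, objective 47.
(x,y)=(1,5): 4·1+6·5=34≤39, 3·1+1·5=8≤22, objective 45.
No feasible integer point exceeds 50.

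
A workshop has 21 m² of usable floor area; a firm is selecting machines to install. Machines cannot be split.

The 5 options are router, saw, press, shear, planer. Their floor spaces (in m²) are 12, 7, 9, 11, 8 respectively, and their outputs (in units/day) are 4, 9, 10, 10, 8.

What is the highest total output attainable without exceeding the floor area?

Allowing fractional choices, the relaxed optimum would be about 24.0, but machines are indivisible.
press + shear: floor space 9 + 11 = 20 ≤ 21, output 10 + 10 = 20.
saw + shear: floor space 7 + 11 = 18 ≤ 21, output 9 + 10 = 19.
saw + press: floor space 7 + 9 = 16 ≤ 21, output 9 + 10 = 19.
Best is press and shear with total output 20.

20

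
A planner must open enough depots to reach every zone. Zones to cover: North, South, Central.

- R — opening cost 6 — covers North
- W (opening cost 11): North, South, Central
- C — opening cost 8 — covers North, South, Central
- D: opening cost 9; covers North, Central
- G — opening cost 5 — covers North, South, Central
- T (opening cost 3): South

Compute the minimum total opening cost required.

5

G alone covers North, South, Central — every zone.
Total opening cost: 5.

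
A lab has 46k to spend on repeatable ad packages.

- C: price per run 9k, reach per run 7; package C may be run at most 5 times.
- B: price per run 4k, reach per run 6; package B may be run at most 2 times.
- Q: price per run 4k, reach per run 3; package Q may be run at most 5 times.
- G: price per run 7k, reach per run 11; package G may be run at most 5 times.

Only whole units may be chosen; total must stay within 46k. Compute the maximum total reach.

67

Take 2×B and 5×G: price 43 ≤ 46, reach 2·6 + 5·11 = 67.
G has the best ratio (11/7) and is taken to its limit of 5; remaining capacity is filled optimally with the others.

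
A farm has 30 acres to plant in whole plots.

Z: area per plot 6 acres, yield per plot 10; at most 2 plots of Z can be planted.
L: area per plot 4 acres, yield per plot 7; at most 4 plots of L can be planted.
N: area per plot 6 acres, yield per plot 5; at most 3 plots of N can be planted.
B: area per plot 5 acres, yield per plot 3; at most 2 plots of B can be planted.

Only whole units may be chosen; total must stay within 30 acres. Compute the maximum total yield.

48

This is a bounded integer knapsack.
L has the best ratio (7/4); taking only L gives at most 4×7 = 28 (stopped by the supply cap of 4).
Mixing does better — 2×Z and 4×L: area 28 ≤ 30, yield 2·10 + 4·7 = 48.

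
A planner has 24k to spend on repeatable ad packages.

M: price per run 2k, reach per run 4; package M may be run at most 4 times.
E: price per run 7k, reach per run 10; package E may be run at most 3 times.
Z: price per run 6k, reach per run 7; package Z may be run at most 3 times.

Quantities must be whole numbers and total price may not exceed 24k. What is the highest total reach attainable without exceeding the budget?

36

This is a bounded integer knapsack.
Take 4×M and 2×E: price 22 ≤ 24, reach 4·4 + 2·10 = 36.
M has the best ratio (4/2) and is taken to its limit of 4; remaining capacity is filled optimally with the others.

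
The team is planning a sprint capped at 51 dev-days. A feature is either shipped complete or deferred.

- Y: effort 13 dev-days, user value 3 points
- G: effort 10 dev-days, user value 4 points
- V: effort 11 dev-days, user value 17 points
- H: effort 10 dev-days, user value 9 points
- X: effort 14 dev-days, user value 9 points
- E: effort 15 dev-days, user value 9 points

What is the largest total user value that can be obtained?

44

This is an integer program with binary decision variables.
Take V, H, X, and E: effort 11 + 10 + 14 + 15 = 50 ≤ 51, user value 17 + 9 + 9 + 9 = 44.
No other feasible combination does better.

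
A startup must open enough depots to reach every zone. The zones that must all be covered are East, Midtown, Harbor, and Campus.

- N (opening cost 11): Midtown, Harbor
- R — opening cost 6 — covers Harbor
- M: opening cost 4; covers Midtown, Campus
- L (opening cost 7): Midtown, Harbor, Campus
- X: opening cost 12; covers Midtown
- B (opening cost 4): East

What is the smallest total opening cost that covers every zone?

The greedy cost-per-new-zone heuristic would pick M, B, and R for 14, but a cheaper cover exists.
Choose L and B: together they cover East, Midtown, Harbor, Campus — every zone.
Total opening cost: 7 + 4 = 11.
No cover costs less than 11.

11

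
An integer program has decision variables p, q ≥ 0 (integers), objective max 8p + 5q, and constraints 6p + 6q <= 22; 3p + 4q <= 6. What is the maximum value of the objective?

(p,q)=(2,0): 6·2+6·0=12≤22, 3·2+4·0=6≤6, objective 16.
(p,q)=(1,0): 6·1+6·0=6≤22, 3·1+4·0=3≤6, objective 8.
Maximum is 16 at (p,q)=(2,0).

16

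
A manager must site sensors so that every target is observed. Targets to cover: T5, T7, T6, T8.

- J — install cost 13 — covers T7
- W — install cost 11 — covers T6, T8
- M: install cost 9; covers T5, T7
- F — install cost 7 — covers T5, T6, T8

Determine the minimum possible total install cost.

16

Choose M and F: together they cover T5, T7, T6, T8 — every target.
Total install cost: 9 + 7 = 16.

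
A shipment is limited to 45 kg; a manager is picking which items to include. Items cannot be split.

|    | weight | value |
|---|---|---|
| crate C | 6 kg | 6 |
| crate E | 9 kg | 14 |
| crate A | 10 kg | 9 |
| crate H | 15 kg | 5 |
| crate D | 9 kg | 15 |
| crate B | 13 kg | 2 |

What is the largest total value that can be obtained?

This is a 0-1 knapsack instance.
Take crate C, crate E, crate A, and crate D: weight 6 + 9 + 10 + 9 = 34 ≤ 45, value 6 + 14 + 9 + 15 = 44.
No other feasible combination does better.

44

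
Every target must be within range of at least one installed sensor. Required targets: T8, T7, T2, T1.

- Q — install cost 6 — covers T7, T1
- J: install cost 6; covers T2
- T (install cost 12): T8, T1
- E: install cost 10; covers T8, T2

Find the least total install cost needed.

16

This is a weighted set-cover instance.
Choose Q and E: together they cover T8, T7, T2, T1 — every target.
Total install cost: 6 + 10 = 16.
No cover costs less than 16.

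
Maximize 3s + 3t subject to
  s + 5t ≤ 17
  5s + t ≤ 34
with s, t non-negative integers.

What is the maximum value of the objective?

The continuous relaxation peaks at (6.38, 2.12) with value 25.50; rounding to a feasible lattice point costs some objective.
(s,t)=(6,2) is feasible, giving 24.
(s,t)=(6,1) is feasible, giving 21.
(s,t)=(5,2) is feasible, giving 21.
(s,t)=(5,1) is feasible, giving 18.
Maximum is 24 at (s,t)=(6,2).

24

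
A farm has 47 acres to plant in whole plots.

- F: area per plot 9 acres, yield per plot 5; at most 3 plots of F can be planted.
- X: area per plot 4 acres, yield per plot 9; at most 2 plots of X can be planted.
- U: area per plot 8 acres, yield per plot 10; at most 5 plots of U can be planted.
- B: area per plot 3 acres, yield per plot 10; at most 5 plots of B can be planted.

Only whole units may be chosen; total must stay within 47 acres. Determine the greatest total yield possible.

98

This is a bounded integer knapsack.
2×X, 3×U, and 5×B: area 47 ≤ 47, yield 2·9 + 3·10 + 5·10 = 98.
4×U and 5×B: area 47 ≤ 47, yield 4·10 + 5·10 = 90.
Best is 98.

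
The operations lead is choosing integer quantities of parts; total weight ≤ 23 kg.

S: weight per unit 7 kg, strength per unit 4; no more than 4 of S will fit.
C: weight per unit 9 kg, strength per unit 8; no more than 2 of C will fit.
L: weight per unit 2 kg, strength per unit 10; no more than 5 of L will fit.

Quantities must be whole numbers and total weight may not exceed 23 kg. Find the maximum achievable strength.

58

1×S and 5×L: weight 17 ≤ 23, strength 1·4 + 5·10 = 54.
1×C and 5×L: weight 19 ≤ 23, strength 1·8 + 5·10 = 58.
Best is 58.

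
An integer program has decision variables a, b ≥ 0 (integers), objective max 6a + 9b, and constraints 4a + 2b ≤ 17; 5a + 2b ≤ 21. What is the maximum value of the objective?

72

Relaxing integrality, the LP optimum is 76.50 at (a,b) = (0, 8.5), which is not an integer point.
(a,b)=(0,8): 4·0+2·8=16≤17, 5·0+2·8=16≤21, objective 72.
(a,b)=(0,7): 4·0+2·7=14≤17, 5·0+2·7=14≤21, objective 63.
Maximum is 72 at (a,b)=(0,8).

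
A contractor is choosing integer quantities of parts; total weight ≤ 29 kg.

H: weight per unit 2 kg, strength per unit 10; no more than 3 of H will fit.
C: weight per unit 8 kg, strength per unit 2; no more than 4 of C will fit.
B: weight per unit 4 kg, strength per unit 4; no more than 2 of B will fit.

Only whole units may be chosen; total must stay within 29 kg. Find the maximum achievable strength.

This is a bounded integer knapsack.
H has the best ratio (10/2); taking only H gives at most 3×10 = 30 (stopped by the supply cap of 3).
Mixing does better — 3×H, 1×C, and 2×B: weight 22 ≤ 29, strength 3·10 + 1·2 + 2·4 = 40.

40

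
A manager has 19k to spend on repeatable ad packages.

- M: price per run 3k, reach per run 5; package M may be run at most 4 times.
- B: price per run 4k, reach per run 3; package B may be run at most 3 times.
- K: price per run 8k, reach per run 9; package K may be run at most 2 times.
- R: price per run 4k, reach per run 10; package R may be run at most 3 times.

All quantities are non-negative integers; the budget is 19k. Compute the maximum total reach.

This is a bounded integer knapsack.
2×M and 3×R: price 18 ≤ 19, reach 2·5 + 3·10 = 40.
1×M, 1×B, and 3×R: price 19 ≤ 19, reach 1·5 + 1·3 + 3·10 = 38.
Best is 40.

40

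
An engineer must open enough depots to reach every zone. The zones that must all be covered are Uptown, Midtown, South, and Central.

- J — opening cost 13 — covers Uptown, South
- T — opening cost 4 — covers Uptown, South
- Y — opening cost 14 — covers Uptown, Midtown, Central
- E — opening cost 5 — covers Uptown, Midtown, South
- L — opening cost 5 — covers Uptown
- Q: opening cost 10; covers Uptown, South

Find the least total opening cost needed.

Choose T and Y: together they cover Uptown, Midtown, South, Central — every zone.
Total opening cost: 4 + 14 = 18.

18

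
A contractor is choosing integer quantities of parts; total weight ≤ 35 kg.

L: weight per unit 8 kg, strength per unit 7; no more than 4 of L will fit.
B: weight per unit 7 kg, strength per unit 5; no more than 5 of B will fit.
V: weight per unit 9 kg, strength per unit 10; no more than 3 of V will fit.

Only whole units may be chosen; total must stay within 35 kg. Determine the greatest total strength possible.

37

V has the best ratio (10/9); taking only V gives at most 3×10 = 30 (stopped by the weight limit).
Mixing does better — 1×L and 3×V: weight 35 ≤ 35, strength 1·7 + 3·10 = 37.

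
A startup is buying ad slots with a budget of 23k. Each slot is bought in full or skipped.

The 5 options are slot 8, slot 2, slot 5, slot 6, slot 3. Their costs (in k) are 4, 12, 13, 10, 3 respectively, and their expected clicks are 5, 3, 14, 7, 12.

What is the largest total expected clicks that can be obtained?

Allowing fractional choices, the relaxed optimum would be about 33.1, but ad slots are indivisible.
slot 8 + slot 5 + slot 3: cost 4 + 13 + 3 = 20 ≤ 23, expected clicks 5 + 14 + 12 = 31.
slot 5 + slot 3: cost 13 + 3 = 16 ≤ 23, expected clicks 14 + 12 = 26.
Best is slot 8, slot 5, and slot 3 with total expected clicks 31.

31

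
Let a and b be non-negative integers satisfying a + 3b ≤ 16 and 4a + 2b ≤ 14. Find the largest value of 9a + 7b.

(a,b)=(1,5): 1·1+3·5=16≤16, 4·1+2·5=14≤14, objective 44.
(a,b)=(1,4): 1·1+3·4=13≤16, 4·1+2·4=12≤14, objective 37.
(a,b)=(0,5): 1·0+3·5=15≤16, 4·0+2·5=10≤14, objective 35.
The best lattice point is (1,5), giving 44.

44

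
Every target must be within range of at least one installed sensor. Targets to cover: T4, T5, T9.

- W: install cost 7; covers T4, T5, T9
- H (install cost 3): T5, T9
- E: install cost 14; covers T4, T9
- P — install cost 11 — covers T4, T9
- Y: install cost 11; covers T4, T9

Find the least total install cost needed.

7

The greedy cost-per-new-target heuristic would pick H and W for 10, but a cheaper cover exists.
W alone covers T4, T5, T9 — every target.
Total install cost: 7.
No cover costs less than 7.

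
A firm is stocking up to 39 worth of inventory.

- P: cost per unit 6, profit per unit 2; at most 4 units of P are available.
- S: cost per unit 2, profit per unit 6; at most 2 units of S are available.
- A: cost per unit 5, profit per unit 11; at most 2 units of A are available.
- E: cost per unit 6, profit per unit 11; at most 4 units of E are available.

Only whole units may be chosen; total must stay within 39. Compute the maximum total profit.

78

S has the best ratio (6/2); taking only S gives at most 2×6 = 12 (stopped by the supply cap of 2).
Mixing does better — 2×S, 2×A, and 4×E: cost 38 ≤ 39, profit 2·6 + 2·11 + 4·11 = 78.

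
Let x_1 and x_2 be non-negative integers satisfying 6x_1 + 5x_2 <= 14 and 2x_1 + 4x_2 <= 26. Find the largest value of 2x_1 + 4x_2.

(x_1,x_2)=(0,2): 6·0+5·2=10≤14, 2·0+4·2=8≤26, objective 8.
(x_1,x_2)=(1,1): 6·1+5·1=11≤14, 2·1+4·1=6≤26, objective 6.
(x_1,x_2)=(0,1): 6·0+5·1=5≤14, 2·0+4·1=4≤26, objective 4.
The best lattice point is (0,2), giving 8.

8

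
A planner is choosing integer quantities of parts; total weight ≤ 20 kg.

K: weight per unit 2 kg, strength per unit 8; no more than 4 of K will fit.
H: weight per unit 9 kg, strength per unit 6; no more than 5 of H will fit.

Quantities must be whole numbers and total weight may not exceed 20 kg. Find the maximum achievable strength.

This is a bounded integer knapsack.
K has the best ratio (8/2); taking only K gives at most 4×8 = 32 (stopped by the supply cap of 4).
Mixing does better — 4×K and 1×H: weight 17 ≤ 20, strength 4·8 + 1·6 = 38.

38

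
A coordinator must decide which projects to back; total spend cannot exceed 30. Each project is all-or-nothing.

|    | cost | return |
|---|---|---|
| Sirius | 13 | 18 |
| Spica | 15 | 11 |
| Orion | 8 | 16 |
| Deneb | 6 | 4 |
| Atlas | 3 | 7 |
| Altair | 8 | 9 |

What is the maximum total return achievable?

This is a 0-1 knapsack instance.
Allowing fractional choices, the relaxed optimum would be about 47.8, but projects are indivisible.
Sirius + Orion + Altair: cost 13 + 8 + 8 = 29 ≤ 30, return 18 + 16 + 9 = 43.
Sirius + Orion + Atlas: cost 13 + 8 + 3 = 24 ≤ 30, return 18 + 16 + 7 = 41.
Sirius + Orion + Deneb + Atlas: cost 13 + 8 + 6 + 3 = 30 ≤ 30, return 18 + 16 + 4 + 7 = 45.
Best is Sirius, Orion, Deneb, and Atlas with total return 45.

45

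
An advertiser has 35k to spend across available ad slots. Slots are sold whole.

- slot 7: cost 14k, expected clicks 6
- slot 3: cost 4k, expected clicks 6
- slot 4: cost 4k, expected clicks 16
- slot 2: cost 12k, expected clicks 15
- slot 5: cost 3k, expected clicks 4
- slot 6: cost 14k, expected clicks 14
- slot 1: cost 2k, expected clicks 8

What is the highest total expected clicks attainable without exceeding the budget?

57

slot 3 + slot 4 + slot 2 + slot 6: cost 4 + 4 + 12 + 14 = 34 ≤ 35, expected clicks 6 + 16 + 15 + 14 = 51.
slot 4 + slot 2 + slot 6 + slot 1: cost 4 + 12 + 14 + 2 = 32 ≤ 35, expected clicks 16 + 15 + 14 + 8 = 53.
slot 4 + slot 2 + slot 5 + slot 6 + slot 1: cost 4 + 12 + 3 + 14 + 2 = 35 ≤ 35, expected clicks 16 + 15 + 4 + 14 + 8 = 57.
Best is slot 4, slot 2, slot 5, slot 6, and slot 1 with total expected clicks 57.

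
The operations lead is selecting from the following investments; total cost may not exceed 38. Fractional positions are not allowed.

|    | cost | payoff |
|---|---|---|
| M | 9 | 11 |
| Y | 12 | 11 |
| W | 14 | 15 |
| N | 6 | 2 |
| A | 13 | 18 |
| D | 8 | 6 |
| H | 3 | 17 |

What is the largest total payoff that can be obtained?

Allowing fractional choices, the relaxed optimum would be about 59.9, but investments are indivisible.
W + A + D + H: cost 14 + 13 + 8 + 3 = 38 ≤ 38, payoff 15 + 18 + 6 + 17 = 56.
M + Y + W + H: cost 9 + 12 + 14 + 3 = 38 ≤ 38, payoff 11 + 11 + 15 + 17 = 54.
M + Y + A + H: cost 9 + 12 + 13 + 3 = 37 ≤ 38, payoff 11 + 11 + 18 + 17 = 57.
Best is M, Y, A, and H with total payoff 57.

57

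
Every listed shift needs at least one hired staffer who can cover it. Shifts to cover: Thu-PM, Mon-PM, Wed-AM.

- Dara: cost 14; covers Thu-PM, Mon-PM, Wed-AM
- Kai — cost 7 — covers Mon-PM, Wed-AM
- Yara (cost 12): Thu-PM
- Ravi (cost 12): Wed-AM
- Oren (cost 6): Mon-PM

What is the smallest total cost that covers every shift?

The greedy cost-per-new-shift heuristic would pick Kai and Yara for 19, but a cheaper cover exists.
Dara alone covers Thu-PM, Mon-PM, Wed-AM — every shift.
Total cost: 14.
No cover costs less than 14.

14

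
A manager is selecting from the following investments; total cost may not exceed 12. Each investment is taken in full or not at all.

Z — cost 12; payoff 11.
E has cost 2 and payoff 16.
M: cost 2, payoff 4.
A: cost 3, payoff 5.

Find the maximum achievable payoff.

25

This is an integer program with binary decision variables.
Allowing fractional choices, the relaxed optimum would be about 29.6, but investments are indivisible.
E + A: cost 2 + 3 = 5 ≤ 12, payoff 16 + 5 = 21.
E + M + A: cost 2 + 2 + 3 = 7 ≤ 12, payoff 16 + 4 + 5 = 25.
E + M: cost 2 + 2 = 4 ≤ 12, payoff 16 + 4 = 20.
Best is E, M, and A with total payoff 25.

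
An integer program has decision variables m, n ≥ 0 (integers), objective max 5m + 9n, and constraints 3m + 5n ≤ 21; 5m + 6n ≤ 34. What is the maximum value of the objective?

37

(m,n)=(2,3): 3·2+5·3=21≤21, 5·2+6·3=28≤34, objective 37.
(m,n)=(0,4): 3·0+5·4=20≤21, 5·0+6·4=24≤34, objective 36.
(m,n)=(3,2): 3·3+5·2=19≤21, 5·3+6·2=27≤34, objective 33.
The best lattice point is (2,3), giving 37.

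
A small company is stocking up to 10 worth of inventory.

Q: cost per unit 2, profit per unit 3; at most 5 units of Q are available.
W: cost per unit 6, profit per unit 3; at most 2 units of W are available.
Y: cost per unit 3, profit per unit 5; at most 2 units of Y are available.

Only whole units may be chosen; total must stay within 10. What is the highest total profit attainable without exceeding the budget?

2×Q and 2×Y: cost 10 ≤ 10, profit 2·3 + 2·5 = 16.
5×Q: cost 10 ≤ 10, profit 5·3 = 15.
Best is 16.

16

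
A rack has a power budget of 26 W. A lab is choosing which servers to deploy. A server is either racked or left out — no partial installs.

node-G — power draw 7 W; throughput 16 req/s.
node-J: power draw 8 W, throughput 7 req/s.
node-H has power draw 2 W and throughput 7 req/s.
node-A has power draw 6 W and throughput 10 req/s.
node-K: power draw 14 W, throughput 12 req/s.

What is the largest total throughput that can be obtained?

Treat it as a binary knapsack problem.
node-G + node-H + node-K: power draw 7 + 2 + 14 = 23 ≤ 26, throughput 16 + 7 + 12 = 35.
node-G + node-J + node-H + node-A: power draw 7 + 8 + 2 + 6 = 23 ≤ 26, throughput 16 + 7 + 7 + 10 = 40.
Best is node-G, node-J, node-H, and node-A with total throughput 40.

40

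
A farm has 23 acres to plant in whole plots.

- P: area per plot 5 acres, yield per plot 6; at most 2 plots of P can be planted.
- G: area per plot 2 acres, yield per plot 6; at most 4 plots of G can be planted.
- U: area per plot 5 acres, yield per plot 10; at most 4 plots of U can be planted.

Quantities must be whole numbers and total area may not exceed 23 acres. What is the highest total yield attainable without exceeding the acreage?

This is a bounded integer knapsack.
1×P, 4×G, and 2×U: area 23 ≤ 23, yield 1·6 + 4·6 + 2·10 = 50.
4×G and 3×U: area 23 ≤ 23, yield 4·6 + 3·10 = 54.
Best is 54.

54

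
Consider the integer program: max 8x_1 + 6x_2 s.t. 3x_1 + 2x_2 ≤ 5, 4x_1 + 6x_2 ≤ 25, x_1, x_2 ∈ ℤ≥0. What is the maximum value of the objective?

The continuous relaxation peaks at (0, 2.5) with value 15.00; rounding to a feasible lattice point costs some objective.
(x_1,x_2)=(1,1): 3·1+2·1=5≤5, 4·1+6·1=10≤25, objective 14.
(x_1,x_2)=(0,2): 3·0+2·2=4≤5, 4·0+6·2=12≤25, objective 12.
The best lattice point is (1,1), giving 14.

14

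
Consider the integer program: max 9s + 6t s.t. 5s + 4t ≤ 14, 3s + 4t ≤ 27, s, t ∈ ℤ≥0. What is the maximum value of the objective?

The continuous relaxation peaks at (2.8, 0) with value 25.20; rounding to a feasible lattice point costs some objective.
(s,t)=(2,1) is feasible, giving 24.
(s,t)=(1,2) is feasible, giving 21.
(s,t)=(2,0) is feasible, giving 18.
Maximum is 24 at (s,t)=(2,1).

24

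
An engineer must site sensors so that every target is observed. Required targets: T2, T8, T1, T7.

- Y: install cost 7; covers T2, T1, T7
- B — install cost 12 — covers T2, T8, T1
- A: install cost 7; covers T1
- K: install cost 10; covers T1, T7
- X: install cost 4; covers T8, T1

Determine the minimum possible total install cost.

Choose Y and X: together they cover T2, T8, T1, T7 — every target.
Total install cost: 7 + 4 = 11.
No cover costs less than 11.

11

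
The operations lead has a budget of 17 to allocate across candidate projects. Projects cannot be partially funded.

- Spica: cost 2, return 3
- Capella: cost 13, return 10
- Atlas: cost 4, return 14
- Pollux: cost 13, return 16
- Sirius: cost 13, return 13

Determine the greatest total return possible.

Treat it as a binary knapsack problem.
Atlas + Pollux: cost 4 + 13 = 17 ≤ 17, return 14 + 16 = 30.
Capella + Atlas: cost 13 + 4 = 17 ≤ 17, return 10 + 14 = 24.
Atlas + Sirius: cost 4 + 13 = 17 ≤ 17, return 14 + 13 = 27.
Best is Atlas and Pollux with total return 30.

30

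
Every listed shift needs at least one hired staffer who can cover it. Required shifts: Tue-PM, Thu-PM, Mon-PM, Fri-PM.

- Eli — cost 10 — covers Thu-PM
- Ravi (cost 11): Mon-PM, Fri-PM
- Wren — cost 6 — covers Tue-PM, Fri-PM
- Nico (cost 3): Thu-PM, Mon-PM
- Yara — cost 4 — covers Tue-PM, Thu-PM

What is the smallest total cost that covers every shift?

This is an integer covering problem.
Choose Wren and Nico: together they cover Tue-PM, Thu-PM, Mon-PM, Fri-PM — every shift.
Total cost: 6 + 3 = 9.
No cover costs less than 9.

9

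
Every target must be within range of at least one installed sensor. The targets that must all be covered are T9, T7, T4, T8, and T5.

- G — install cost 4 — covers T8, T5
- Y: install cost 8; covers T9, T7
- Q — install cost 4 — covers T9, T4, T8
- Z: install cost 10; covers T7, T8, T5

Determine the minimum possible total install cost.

Choose Q and Z: together they cover T9, T7, T4, T8, T5 — every target.
Total install cost: 4 + 10 = 14.

14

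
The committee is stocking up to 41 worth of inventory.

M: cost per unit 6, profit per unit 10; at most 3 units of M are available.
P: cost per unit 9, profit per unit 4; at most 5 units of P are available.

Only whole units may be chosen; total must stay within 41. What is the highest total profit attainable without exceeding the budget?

38

M has the best ratio (10/6); taking only M gives at most 3×10 = 30 (stopped by the supply cap of 3).
Mixing does better — 3×M and 2×P: cost 36 ≤ 41, profit 3·10 + 2·4 = 38.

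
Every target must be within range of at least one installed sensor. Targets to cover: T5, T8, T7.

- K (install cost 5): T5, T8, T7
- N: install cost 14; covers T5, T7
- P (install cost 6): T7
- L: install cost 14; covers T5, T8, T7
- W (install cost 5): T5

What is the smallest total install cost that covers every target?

5

K alone covers T5, T8, T7 — every target.
Total install cost: 5.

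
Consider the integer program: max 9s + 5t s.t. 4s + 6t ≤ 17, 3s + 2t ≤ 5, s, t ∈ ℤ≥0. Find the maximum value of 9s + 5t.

14

Relaxing integrality, the LP optimum is 15.00 at (s,t) = (1.67, 0), which is not an integer point.
(s,t)=(1,1) is feasible, giving 14.
(s,t)=(0,2) is feasible, giving 10.
(s,t)=(1,0) is feasible, giving 9.
Maximum is 14 at (s,t)=(1,1).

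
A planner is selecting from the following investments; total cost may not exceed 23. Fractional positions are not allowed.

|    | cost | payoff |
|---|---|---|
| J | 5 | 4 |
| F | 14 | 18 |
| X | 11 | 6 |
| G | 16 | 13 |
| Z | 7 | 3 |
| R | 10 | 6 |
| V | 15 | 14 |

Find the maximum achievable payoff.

22

Treat it as a binary knapsack problem.
Take J and F: cost 5 + 14 = 19 ≤ 23, payoff 4 + 18 = 22.
No other feasible combination does better.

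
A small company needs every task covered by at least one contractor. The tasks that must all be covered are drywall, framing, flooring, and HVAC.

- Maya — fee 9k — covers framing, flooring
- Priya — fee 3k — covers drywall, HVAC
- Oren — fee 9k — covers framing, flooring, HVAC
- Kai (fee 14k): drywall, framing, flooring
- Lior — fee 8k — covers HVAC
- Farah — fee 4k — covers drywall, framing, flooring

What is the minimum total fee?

7

This is an integer covering problem.
Choose Priya and Farah: together they cover drywall, framing, flooring, HVAC — every task.
Total fee: 3 + 4 = 7.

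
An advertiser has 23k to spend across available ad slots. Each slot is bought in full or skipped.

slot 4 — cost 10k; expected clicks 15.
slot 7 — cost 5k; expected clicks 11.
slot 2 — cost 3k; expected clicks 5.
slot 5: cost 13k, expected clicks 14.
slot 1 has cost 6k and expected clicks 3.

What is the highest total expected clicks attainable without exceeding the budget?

31

This is a 0-1 knapsack instance.
slot 7 + slot 2 + slot 5: cost 5 + 3 + 13 = 21 ≤ 23, expected clicks 11 + 5 + 14 = 30.
slot 4 + slot 7 + slot 2: cost 10 + 5 + 3 = 18 ≤ 23, expected clicks 15 + 11 + 5 = 31.
slot 4 + slot 7 + slot 1: cost 10 + 5 + 6 = 21 ≤ 23, expected clicks 15 + 11 + 3 = 29.
Best is slot 4, slot 7, and slot 2 with total expected clicks 31.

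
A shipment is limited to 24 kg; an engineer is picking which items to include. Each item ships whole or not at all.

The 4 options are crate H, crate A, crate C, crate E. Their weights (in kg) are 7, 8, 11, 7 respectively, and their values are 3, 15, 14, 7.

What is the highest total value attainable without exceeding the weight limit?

29

Take crate A and crate C: weight 8 + 11 = 19 ≤ 24, value 15 + 14 = 29.
No other feasible combination does better.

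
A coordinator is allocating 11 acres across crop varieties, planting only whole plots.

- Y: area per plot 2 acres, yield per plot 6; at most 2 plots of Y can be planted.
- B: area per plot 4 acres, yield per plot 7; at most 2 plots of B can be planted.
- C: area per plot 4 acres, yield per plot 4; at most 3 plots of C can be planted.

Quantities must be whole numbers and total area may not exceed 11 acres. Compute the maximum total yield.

20

Y has the best ratio (6/2); taking only Y gives at most 2×6 = 12 (stopped by the supply cap of 2).
Mixing does better — 1×Y and 2×B: area 10 ≤ 11, yield 1·6 + 2·7 = 20.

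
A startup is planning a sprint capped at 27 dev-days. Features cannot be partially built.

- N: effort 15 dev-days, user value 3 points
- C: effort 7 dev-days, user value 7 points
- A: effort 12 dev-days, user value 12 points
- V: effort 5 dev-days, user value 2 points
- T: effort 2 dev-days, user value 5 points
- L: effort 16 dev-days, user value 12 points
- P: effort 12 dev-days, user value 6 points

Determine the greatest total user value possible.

26

Take C, A, V, and T: effort 7 + 12 + 5 + 2 = 26 ≤ 27, user value 7 + 12 + 2 + 5 = 26.
No other feasible combination does better.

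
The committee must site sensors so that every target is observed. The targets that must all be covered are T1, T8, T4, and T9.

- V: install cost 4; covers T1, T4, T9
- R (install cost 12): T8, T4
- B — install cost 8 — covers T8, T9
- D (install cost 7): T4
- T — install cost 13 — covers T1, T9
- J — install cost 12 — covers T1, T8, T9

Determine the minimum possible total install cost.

Choose V and B: together they cover T1, T8, T4, T9 — every target.
Total install cost: 4 + 8 = 12.
No cover costs less than 12.

12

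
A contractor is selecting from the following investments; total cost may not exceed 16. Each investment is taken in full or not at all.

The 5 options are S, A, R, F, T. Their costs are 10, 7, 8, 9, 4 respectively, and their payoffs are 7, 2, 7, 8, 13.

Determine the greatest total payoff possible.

21

Take F and T: cost 9 + 4 = 13 ≤ 16, payoff 8 + 13 = 21.
No other feasible combination does better.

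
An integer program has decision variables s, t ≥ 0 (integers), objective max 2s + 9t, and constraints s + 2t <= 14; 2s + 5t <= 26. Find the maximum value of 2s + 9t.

The continuous relaxation peaks at (0, 5.2) with value 46.80; rounding to a feasible lattice point costs some objective.
(s,t)=(0,5): 1·0+2·5=10≤14, 2·0+5·5=25≤26, objective 45.
(s,t)=(1,4): 1·1+2·4=9≤14, 2·1+5·4=22≤26, objective 38.
No feasible integer point exceeds 45.

45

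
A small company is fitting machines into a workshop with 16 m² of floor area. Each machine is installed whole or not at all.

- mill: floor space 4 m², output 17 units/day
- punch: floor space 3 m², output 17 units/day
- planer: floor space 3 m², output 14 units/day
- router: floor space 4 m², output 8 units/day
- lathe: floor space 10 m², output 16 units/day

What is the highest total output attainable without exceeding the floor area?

This is a 0-1 knapsack instance.
Allowing fractional choices, the relaxed optimum would be about 59.2, but machines are indivisible.
mill + punch + planer: floor space 4 + 3 + 3 = 10 ≤ 16, output 17 + 17 + 14 = 48.
mill + punch + planer + router: floor space 4 + 3 + 3 + 4 = 14 ≤ 16, output 17 + 17 + 14 + 8 = 56.
Best is mill, punch, planer, and router with total output 56.

56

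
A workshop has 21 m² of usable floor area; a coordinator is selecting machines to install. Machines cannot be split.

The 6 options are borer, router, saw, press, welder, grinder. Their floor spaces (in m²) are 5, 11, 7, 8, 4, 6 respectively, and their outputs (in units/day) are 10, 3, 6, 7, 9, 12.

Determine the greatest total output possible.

Allowing fractional choices, the relaxed optimum would be about 36.2, but machines are indivisible.
borer + press + grinder: floor space 5 + 8 + 6 = 19 ≤ 21, output 10 + 7 + 12 = 29.
borer + saw + grinder: floor space 5 + 7 + 6 = 18 ≤ 21, output 10 + 6 + 12 = 28.
borer + welder + grinder: floor space 5 + 4 + 6 = 15 ≤ 21, output 10 + 9 + 12 = 31.
Best is borer, welder, and grinder with total output 31.

31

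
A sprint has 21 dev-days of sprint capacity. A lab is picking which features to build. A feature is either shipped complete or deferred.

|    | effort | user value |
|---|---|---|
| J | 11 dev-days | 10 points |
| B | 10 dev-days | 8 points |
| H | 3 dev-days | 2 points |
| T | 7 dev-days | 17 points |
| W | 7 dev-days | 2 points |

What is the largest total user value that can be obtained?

B + H + T: effort 10 + 3 + 7 = 20 ≤ 21, user value 8 + 2 + 17 = 27.
J + T: effort 11 + 7 = 18 ≤ 21, user value 10 + 17 = 27.
J + H + T: effort 11 + 3 + 7 = 21 ≤ 21, user value 10 + 2 + 17 = 29.
Best is J, H, and T with total user value 29.

29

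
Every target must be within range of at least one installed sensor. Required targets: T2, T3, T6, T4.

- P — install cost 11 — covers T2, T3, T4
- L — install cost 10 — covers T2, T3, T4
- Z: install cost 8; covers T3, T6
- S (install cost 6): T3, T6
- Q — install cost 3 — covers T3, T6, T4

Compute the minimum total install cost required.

13

Choose L and Q: together they cover T2, T3, T6, T4 — every target.
Total install cost: 10 + 3 = 13.
No cover costs less than 13.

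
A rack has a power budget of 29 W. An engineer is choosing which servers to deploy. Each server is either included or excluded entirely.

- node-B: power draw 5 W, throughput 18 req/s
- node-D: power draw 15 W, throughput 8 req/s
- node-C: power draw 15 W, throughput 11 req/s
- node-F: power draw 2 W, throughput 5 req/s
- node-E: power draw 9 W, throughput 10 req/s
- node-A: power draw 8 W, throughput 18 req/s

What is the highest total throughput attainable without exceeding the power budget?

This is an integer program with binary decision variables.
Take node-B, node-F, node-E, and node-A: power draw 5 + 2 + 9 + 8 = 24 ≤ 29, throughput 18 + 5 + 10 + 18 = 51.
No other feasible combination does better.

51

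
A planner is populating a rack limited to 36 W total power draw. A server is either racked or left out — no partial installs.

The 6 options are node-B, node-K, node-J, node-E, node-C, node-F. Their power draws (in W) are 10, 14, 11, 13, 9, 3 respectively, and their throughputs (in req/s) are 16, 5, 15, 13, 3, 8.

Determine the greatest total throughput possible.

node-B + node-J + node-C + node-F: power draw 10 + 11 + 9 + 3 = 33 ≤ 36, throughput 16 + 15 + 3 + 8 = 42.
node-B + node-J + node-E: power draw 10 + 11 + 13 = 34 ≤ 36, throughput 16 + 15 + 13 = 44.
Best is node-B, node-J, and node-E with total throughput 44.

44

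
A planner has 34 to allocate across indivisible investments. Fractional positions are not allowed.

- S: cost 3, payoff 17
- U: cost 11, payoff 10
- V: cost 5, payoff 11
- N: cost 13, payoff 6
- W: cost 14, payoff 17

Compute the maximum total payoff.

Take S, U, V, and W: cost 3 + 11 + 5 + 14 = 33 ≤ 34, payoff 17 + 10 + 11 + 17 = 55.
No other feasible combination does better.

55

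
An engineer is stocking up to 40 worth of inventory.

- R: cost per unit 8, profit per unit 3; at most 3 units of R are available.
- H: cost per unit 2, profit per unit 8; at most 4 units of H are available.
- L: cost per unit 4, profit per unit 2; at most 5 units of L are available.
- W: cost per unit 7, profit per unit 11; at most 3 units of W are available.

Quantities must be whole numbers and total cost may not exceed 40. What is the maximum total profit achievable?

H has the best ratio (8/2); taking only H gives at most 4×8 = 32 (stopped by the supply cap of 4).
Mixing does better — 4×H, 2×L, and 3×W: cost 37 ≤ 40, profit 4·8 + 2·2 + 3·11 = 69.

69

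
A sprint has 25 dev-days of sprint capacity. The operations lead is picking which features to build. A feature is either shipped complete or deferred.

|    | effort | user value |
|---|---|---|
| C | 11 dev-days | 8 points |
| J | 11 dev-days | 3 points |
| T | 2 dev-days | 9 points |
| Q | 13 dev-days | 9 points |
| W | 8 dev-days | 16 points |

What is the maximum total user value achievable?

34

This is an integer program with binary decision variables.
Allowing fractional choices, the relaxed optimum would be about 35.8, but features are indivisible.
C + T + W: effort 11 + 2 + 8 = 21 ≤ 25, user value 8 + 9 + 16 = 33.
T + Q + W: effort 2 + 13 + 8 = 23 ≤ 25, user value 9 + 9 + 16 = 34.
Best is T, Q, and W with total user value 34.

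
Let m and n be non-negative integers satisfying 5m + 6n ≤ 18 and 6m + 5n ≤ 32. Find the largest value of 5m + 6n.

18

(m,n)=(0,3): 5·0+6·3=18≤18, 6·0+5·3=15≤32, objective 18.
(m,n)=(1,2): 5·1+6·2=17≤18, 6·1+5·2=16≤32, objective 17.
No feasible integer point exceeds 18.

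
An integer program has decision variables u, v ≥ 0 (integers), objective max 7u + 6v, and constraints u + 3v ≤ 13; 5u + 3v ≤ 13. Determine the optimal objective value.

24

(u,v)=(0,4): 1·0+3·4=12≤13, 5·0+3·4=12≤13, objective 24.
(u,v)=(0,3): 1·0+3·3=9≤13, 5·0+3·3=9≤13, objective 18.
The best lattice point is (0,4), giving 24.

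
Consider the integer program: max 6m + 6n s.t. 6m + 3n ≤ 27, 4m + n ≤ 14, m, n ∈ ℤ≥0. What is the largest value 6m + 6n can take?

54

(m,n)=(0,9): 6·0+3·9=27≤27, 4·0+1·9=9≤14, objective 54.
(m,n)=(0,8): 6·0+3·8=24≤27, 4·0+1·8=8≤14, objective 48.
No feasible integer point exceeds 54.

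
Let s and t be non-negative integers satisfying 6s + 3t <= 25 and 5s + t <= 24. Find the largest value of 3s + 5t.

(s,t)=(0,8): 6·0+3·8=24≤25, 5·0+1·8=8≤24, objective 40.
(s,t)=(0,7): 6·0+3·7=21≤25, 5·0+1·7=7≤24, objective 35.
Maximum is 40 at (s,t)=(0,8).

40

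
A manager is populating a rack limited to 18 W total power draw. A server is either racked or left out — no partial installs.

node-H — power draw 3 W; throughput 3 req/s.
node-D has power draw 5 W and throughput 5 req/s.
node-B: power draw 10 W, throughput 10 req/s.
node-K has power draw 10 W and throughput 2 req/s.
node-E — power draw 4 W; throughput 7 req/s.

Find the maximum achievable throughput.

This is an integer program with binary decision variables.
node-H + node-D + node-B: power draw 3 + 5 + 10 = 18 ≤ 18, throughput 3 + 5 + 10 = 18.
node-H + node-B + node-E: power draw 3 + 10 + 4 = 17 ≤ 18, throughput 3 + 10 + 7 = 20.
node-B + node-E: power draw 10 + 4 = 14 ≤ 18, throughput 10 + 7 = 17.
Best is node-H, node-B, and node-E with total throughput 20.

20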